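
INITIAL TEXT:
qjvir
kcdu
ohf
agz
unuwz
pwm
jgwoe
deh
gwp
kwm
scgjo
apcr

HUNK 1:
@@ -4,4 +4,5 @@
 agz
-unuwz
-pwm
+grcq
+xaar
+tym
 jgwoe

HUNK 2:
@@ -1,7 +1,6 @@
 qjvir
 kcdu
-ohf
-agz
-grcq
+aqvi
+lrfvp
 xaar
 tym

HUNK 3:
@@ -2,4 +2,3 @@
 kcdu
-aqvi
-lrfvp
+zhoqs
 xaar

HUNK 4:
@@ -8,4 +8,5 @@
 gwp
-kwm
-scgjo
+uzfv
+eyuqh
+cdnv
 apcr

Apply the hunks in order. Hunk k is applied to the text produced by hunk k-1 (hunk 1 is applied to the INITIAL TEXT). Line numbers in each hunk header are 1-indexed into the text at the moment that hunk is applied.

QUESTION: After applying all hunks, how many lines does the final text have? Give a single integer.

Answer: 12

Derivation:
Hunk 1: at line 4 remove [unuwz,pwm] add [grcq,xaar,tym] -> 13 lines: qjvir kcdu ohf agz grcq xaar tym jgwoe deh gwp kwm scgjo apcr
Hunk 2: at line 1 remove [ohf,agz,grcq] add [aqvi,lrfvp] -> 12 lines: qjvir kcdu aqvi lrfvp xaar tym jgwoe deh gwp kwm scgjo apcr
Hunk 3: at line 2 remove [aqvi,lrfvp] add [zhoqs] -> 11 lines: qjvir kcdu zhoqs xaar tym jgwoe deh gwp kwm scgjo apcr
Hunk 4: at line 8 remove [kwm,scgjo] add [uzfv,eyuqh,cdnv] -> 12 lines: qjvir kcdu zhoqs xaar tym jgwoe deh gwp uzfv eyuqh cdnv apcr
Final line count: 12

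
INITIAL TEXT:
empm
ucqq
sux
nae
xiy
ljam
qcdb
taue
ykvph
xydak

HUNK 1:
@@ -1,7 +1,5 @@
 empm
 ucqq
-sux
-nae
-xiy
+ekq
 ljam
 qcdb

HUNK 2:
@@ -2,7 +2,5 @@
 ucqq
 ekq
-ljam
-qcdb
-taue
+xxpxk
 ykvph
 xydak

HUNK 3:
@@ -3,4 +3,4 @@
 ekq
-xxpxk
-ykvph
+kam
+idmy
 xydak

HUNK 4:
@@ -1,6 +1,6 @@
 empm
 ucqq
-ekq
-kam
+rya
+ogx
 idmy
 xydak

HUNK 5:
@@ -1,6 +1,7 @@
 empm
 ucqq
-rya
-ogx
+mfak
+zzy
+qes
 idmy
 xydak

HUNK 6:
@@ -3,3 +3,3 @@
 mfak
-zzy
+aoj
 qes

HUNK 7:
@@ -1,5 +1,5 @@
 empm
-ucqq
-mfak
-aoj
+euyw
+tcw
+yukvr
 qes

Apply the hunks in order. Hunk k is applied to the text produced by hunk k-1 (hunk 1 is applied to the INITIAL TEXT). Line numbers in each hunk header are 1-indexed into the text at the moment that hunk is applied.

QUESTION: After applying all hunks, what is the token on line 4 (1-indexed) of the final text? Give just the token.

Hunk 1: at line 1 remove [sux,nae,xiy] add [ekq] -> 8 lines: empm ucqq ekq ljam qcdb taue ykvph xydak
Hunk 2: at line 2 remove [ljam,qcdb,taue] add [xxpxk] -> 6 lines: empm ucqq ekq xxpxk ykvph xydak
Hunk 3: at line 3 remove [xxpxk,ykvph] add [kam,idmy] -> 6 lines: empm ucqq ekq kam idmy xydak
Hunk 4: at line 1 remove [ekq,kam] add [rya,ogx] -> 6 lines: empm ucqq rya ogx idmy xydak
Hunk 5: at line 1 remove [rya,ogx] add [mfak,zzy,qes] -> 7 lines: empm ucqq mfak zzy qes idmy xydak
Hunk 6: at line 3 remove [zzy] add [aoj] -> 7 lines: empm ucqq mfak aoj qes idmy xydak
Hunk 7: at line 1 remove [ucqq,mfak,aoj] add [euyw,tcw,yukvr] -> 7 lines: empm euyw tcw yukvr qes idmy xydak
Final line 4: yukvr

Answer: yukvr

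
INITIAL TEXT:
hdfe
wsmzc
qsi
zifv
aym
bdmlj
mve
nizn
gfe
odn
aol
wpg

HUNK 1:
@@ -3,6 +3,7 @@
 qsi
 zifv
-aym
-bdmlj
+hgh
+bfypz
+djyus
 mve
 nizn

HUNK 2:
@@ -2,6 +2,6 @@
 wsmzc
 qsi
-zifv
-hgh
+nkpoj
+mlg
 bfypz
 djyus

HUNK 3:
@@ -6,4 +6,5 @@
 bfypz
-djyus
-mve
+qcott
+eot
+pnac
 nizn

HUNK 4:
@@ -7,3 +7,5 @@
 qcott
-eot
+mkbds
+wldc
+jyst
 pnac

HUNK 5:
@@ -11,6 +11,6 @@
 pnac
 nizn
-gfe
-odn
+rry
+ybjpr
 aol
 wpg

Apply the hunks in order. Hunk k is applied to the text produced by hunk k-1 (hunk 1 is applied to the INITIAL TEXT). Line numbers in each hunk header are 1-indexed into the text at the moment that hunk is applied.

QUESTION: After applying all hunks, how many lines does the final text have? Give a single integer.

Answer: 16

Derivation:
Hunk 1: at line 3 remove [aym,bdmlj] add [hgh,bfypz,djyus] -> 13 lines: hdfe wsmzc qsi zifv hgh bfypz djyus mve nizn gfe odn aol wpg
Hunk 2: at line 2 remove [zifv,hgh] add [nkpoj,mlg] -> 13 lines: hdfe wsmzc qsi nkpoj mlg bfypz djyus mve nizn gfe odn aol wpg
Hunk 3: at line 6 remove [djyus,mve] add [qcott,eot,pnac] -> 14 lines: hdfe wsmzc qsi nkpoj mlg bfypz qcott eot pnac nizn gfe odn aol wpg
Hunk 4: at line 7 remove [eot] add [mkbds,wldc,jyst] -> 16 lines: hdfe wsmzc qsi nkpoj mlg bfypz qcott mkbds wldc jyst pnac nizn gfe odn aol wpg
Hunk 5: at line 11 remove [gfe,odn] add [rry,ybjpr] -> 16 lines: hdfe wsmzc qsi nkpoj mlg bfypz qcott mkbds wldc jyst pnac nizn rry ybjpr aol wpg
Final line count: 16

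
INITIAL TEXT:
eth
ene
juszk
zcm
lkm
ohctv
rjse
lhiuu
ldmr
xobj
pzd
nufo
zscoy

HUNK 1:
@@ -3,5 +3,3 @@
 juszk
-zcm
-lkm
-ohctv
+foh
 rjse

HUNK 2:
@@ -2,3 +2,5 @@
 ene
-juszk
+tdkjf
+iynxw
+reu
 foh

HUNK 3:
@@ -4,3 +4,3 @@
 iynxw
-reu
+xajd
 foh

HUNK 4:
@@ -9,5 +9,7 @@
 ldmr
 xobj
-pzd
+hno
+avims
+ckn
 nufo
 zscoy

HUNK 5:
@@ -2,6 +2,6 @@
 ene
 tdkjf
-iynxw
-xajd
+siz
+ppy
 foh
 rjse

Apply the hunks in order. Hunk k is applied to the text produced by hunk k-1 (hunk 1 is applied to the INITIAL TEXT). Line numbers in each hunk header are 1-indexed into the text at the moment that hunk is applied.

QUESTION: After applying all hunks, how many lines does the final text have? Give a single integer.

Answer: 15

Derivation:
Hunk 1: at line 3 remove [zcm,lkm,ohctv] add [foh] -> 11 lines: eth ene juszk foh rjse lhiuu ldmr xobj pzd nufo zscoy
Hunk 2: at line 2 remove [juszk] add [tdkjf,iynxw,reu] -> 13 lines: eth ene tdkjf iynxw reu foh rjse lhiuu ldmr xobj pzd nufo zscoy
Hunk 3: at line 4 remove [reu] add [xajd] -> 13 lines: eth ene tdkjf iynxw xajd foh rjse lhiuu ldmr xobj pzd nufo zscoy
Hunk 4: at line 9 remove [pzd] add [hno,avims,ckn] -> 15 lines: eth ene tdkjf iynxw xajd foh rjse lhiuu ldmr xobj hno avims ckn nufo zscoy
Hunk 5: at line 2 remove [iynxw,xajd] add [siz,ppy] -> 15 lines: eth ene tdkjf siz ppy foh rjse lhiuu ldmr xobj hno avims ckn nufo zscoy
Final line count: 15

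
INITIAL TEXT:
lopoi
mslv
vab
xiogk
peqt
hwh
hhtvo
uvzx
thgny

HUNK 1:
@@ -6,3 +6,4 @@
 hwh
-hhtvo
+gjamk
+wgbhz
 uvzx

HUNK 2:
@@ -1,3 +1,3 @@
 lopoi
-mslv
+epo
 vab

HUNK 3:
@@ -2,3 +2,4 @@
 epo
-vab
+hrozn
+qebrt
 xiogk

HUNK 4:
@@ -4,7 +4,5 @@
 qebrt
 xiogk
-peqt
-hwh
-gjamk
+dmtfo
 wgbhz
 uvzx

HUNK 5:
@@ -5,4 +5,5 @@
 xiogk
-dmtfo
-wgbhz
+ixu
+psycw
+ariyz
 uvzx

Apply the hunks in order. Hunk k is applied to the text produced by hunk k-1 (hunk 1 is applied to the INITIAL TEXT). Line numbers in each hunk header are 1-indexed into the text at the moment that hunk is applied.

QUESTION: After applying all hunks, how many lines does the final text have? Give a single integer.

Answer: 10

Derivation:
Hunk 1: at line 6 remove [hhtvo] add [gjamk,wgbhz] -> 10 lines: lopoi mslv vab xiogk peqt hwh gjamk wgbhz uvzx thgny
Hunk 2: at line 1 remove [mslv] add [epo] -> 10 lines: lopoi epo vab xiogk peqt hwh gjamk wgbhz uvzx thgny
Hunk 3: at line 2 remove [vab] add [hrozn,qebrt] -> 11 lines: lopoi epo hrozn qebrt xiogk peqt hwh gjamk wgbhz uvzx thgny
Hunk 4: at line 4 remove [peqt,hwh,gjamk] add [dmtfo] -> 9 lines: lopoi epo hrozn qebrt xiogk dmtfo wgbhz uvzx thgny
Hunk 5: at line 5 remove [dmtfo,wgbhz] add [ixu,psycw,ariyz] -> 10 lines: lopoi epo hrozn qebrt xiogk ixu psycw ariyz uvzx thgny
Final line count: 10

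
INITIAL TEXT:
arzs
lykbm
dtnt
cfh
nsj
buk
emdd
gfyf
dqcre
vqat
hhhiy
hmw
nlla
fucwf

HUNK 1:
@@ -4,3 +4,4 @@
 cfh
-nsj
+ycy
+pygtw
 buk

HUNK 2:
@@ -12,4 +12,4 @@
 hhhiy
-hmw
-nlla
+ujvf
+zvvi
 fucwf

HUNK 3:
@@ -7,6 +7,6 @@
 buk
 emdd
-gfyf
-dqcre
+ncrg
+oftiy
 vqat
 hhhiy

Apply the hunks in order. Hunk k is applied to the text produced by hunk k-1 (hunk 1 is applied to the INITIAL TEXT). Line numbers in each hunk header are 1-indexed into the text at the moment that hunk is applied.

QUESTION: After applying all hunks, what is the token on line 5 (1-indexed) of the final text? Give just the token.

Answer: ycy

Derivation:
Hunk 1: at line 4 remove [nsj] add [ycy,pygtw] -> 15 lines: arzs lykbm dtnt cfh ycy pygtw buk emdd gfyf dqcre vqat hhhiy hmw nlla fucwf
Hunk 2: at line 12 remove [hmw,nlla] add [ujvf,zvvi] -> 15 lines: arzs lykbm dtnt cfh ycy pygtw buk emdd gfyf dqcre vqat hhhiy ujvf zvvi fucwf
Hunk 3: at line 7 remove [gfyf,dqcre] add [ncrg,oftiy] -> 15 lines: arzs lykbm dtnt cfh ycy pygtw buk emdd ncrg oftiy vqat hhhiy ujvf zvvi fucwf
Final line 5: ycy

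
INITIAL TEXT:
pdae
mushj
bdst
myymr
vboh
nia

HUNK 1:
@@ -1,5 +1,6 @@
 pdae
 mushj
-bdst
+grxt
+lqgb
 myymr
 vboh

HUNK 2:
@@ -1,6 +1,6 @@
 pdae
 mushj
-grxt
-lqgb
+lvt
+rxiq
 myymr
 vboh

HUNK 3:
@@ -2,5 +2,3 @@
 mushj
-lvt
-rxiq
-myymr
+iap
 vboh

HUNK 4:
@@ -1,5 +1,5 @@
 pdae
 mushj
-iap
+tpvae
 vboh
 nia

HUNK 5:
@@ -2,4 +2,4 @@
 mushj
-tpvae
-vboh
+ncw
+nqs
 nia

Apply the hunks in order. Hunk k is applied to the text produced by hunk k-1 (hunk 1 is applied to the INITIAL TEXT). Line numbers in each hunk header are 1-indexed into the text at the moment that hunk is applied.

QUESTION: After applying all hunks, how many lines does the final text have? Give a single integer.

Hunk 1: at line 1 remove [bdst] add [grxt,lqgb] -> 7 lines: pdae mushj grxt lqgb myymr vboh nia
Hunk 2: at line 1 remove [grxt,lqgb] add [lvt,rxiq] -> 7 lines: pdae mushj lvt rxiq myymr vboh nia
Hunk 3: at line 2 remove [lvt,rxiq,myymr] add [iap] -> 5 lines: pdae mushj iap vboh nia
Hunk 4: at line 1 remove [iap] add [tpvae] -> 5 lines: pdae mushj tpvae vboh nia
Hunk 5: at line 2 remove [tpvae,vboh] add [ncw,nqs] -> 5 lines: pdae mushj ncw nqs nia
Final line count: 5

Answer: 5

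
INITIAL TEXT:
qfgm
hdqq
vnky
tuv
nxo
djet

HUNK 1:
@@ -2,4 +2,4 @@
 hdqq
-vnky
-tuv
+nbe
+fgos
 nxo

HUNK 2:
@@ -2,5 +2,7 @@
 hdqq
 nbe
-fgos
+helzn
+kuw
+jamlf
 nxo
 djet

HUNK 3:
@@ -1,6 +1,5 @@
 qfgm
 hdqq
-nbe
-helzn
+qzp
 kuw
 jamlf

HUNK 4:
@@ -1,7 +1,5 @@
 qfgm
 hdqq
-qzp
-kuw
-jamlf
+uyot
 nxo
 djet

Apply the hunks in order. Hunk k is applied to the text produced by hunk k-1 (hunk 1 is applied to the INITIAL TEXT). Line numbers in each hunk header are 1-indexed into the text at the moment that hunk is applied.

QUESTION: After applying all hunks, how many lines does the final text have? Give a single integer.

Answer: 5

Derivation:
Hunk 1: at line 2 remove [vnky,tuv] add [nbe,fgos] -> 6 lines: qfgm hdqq nbe fgos nxo djet
Hunk 2: at line 2 remove [fgos] add [helzn,kuw,jamlf] -> 8 lines: qfgm hdqq nbe helzn kuw jamlf nxo djet
Hunk 3: at line 1 remove [nbe,helzn] add [qzp] -> 7 lines: qfgm hdqq qzp kuw jamlf nxo djet
Hunk 4: at line 1 remove [qzp,kuw,jamlf] add [uyot] -> 5 lines: qfgm hdqq uyot nxo djet
Final line count: 5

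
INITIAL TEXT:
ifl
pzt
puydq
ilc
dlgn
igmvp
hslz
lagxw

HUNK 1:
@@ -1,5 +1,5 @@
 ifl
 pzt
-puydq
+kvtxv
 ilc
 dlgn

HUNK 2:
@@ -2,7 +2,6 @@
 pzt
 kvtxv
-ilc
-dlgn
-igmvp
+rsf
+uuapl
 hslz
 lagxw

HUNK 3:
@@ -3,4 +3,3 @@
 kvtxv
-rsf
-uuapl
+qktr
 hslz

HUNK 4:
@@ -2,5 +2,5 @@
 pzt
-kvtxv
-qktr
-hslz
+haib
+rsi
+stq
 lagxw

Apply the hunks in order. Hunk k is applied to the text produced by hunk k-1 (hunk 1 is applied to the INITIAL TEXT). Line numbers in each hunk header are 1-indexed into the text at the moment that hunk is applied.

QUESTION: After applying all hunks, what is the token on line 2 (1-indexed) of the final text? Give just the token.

Answer: pzt

Derivation:
Hunk 1: at line 1 remove [puydq] add [kvtxv] -> 8 lines: ifl pzt kvtxv ilc dlgn igmvp hslz lagxw
Hunk 2: at line 2 remove [ilc,dlgn,igmvp] add [rsf,uuapl] -> 7 lines: ifl pzt kvtxv rsf uuapl hslz lagxw
Hunk 3: at line 3 remove [rsf,uuapl] add [qktr] -> 6 lines: ifl pzt kvtxv qktr hslz lagxw
Hunk 4: at line 2 remove [kvtxv,qktr,hslz] add [haib,rsi,stq] -> 6 lines: ifl pzt haib rsi stq lagxw
Final line 2: pzt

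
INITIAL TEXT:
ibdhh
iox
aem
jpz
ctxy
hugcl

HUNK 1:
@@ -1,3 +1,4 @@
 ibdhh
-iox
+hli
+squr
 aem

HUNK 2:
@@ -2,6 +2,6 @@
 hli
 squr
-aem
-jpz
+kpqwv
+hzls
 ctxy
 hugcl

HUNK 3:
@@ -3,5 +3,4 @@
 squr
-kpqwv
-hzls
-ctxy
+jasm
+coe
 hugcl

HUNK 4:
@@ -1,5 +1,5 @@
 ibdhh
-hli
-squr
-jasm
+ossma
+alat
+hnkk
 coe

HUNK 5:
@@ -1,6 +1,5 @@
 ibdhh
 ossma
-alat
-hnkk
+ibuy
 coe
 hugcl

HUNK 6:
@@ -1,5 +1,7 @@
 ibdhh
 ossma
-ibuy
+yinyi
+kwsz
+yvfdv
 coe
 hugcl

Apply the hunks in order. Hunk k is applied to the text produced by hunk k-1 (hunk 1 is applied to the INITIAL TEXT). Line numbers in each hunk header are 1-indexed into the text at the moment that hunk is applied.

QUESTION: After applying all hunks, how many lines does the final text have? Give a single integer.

Answer: 7

Derivation:
Hunk 1: at line 1 remove [iox] add [hli,squr] -> 7 lines: ibdhh hli squr aem jpz ctxy hugcl
Hunk 2: at line 2 remove [aem,jpz] add [kpqwv,hzls] -> 7 lines: ibdhh hli squr kpqwv hzls ctxy hugcl
Hunk 3: at line 3 remove [kpqwv,hzls,ctxy] add [jasm,coe] -> 6 lines: ibdhh hli squr jasm coe hugcl
Hunk 4: at line 1 remove [hli,squr,jasm] add [ossma,alat,hnkk] -> 6 lines: ibdhh ossma alat hnkk coe hugcl
Hunk 5: at line 1 remove [alat,hnkk] add [ibuy] -> 5 lines: ibdhh ossma ibuy coe hugcl
Hunk 6: at line 1 remove [ibuy] add [yinyi,kwsz,yvfdv] -> 7 lines: ibdhh ossma yinyi kwsz yvfdv coe hugcl
Final line count: 7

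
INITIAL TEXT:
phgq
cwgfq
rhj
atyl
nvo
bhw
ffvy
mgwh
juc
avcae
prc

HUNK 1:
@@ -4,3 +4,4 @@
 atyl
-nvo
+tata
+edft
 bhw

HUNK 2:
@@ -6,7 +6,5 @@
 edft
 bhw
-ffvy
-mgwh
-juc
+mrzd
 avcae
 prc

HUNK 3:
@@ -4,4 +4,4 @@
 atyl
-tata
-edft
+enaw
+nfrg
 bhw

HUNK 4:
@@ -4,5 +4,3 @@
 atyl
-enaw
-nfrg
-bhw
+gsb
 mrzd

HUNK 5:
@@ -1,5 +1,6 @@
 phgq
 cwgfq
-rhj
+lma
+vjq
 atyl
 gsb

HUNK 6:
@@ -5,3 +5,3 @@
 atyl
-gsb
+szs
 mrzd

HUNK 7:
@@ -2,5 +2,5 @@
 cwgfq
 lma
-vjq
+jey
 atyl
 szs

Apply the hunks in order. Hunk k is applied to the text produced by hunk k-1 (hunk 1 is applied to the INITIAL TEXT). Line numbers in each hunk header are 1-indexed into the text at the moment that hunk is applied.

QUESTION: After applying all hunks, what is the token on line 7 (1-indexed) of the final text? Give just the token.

Answer: mrzd

Derivation:
Hunk 1: at line 4 remove [nvo] add [tata,edft] -> 12 lines: phgq cwgfq rhj atyl tata edft bhw ffvy mgwh juc avcae prc
Hunk 2: at line 6 remove [ffvy,mgwh,juc] add [mrzd] -> 10 lines: phgq cwgfq rhj atyl tata edft bhw mrzd avcae prc
Hunk 3: at line 4 remove [tata,edft] add [enaw,nfrg] -> 10 lines: phgq cwgfq rhj atyl enaw nfrg bhw mrzd avcae prc
Hunk 4: at line 4 remove [enaw,nfrg,bhw] add [gsb] -> 8 lines: phgq cwgfq rhj atyl gsb mrzd avcae prc
Hunk 5: at line 1 remove [rhj] add [lma,vjq] -> 9 lines: phgq cwgfq lma vjq atyl gsb mrzd avcae prc
Hunk 6: at line 5 remove [gsb] add [szs] -> 9 lines: phgq cwgfq lma vjq atyl szs mrzd avcae prc
Hunk 7: at line 2 remove [vjq] add [jey] -> 9 lines: phgq cwgfq lma jey atyl szs mrzd avcae prc
Final line 7: mrzd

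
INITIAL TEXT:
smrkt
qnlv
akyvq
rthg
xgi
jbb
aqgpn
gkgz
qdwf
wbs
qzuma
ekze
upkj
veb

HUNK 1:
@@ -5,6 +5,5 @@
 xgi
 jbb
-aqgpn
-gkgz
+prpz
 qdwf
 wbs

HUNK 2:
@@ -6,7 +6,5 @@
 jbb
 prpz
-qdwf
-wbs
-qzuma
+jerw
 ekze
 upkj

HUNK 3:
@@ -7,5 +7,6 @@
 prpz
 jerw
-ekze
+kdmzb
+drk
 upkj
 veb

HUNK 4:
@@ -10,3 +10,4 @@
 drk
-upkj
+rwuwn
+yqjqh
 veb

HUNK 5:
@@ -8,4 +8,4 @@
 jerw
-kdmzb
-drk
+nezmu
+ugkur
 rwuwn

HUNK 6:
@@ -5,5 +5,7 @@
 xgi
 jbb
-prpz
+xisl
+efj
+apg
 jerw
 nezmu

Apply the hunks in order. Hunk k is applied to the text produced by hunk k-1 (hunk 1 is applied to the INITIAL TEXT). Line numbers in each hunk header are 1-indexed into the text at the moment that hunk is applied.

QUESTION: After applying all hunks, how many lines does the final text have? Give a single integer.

Answer: 15

Derivation:
Hunk 1: at line 5 remove [aqgpn,gkgz] add [prpz] -> 13 lines: smrkt qnlv akyvq rthg xgi jbb prpz qdwf wbs qzuma ekze upkj veb
Hunk 2: at line 6 remove [qdwf,wbs,qzuma] add [jerw] -> 11 lines: smrkt qnlv akyvq rthg xgi jbb prpz jerw ekze upkj veb
Hunk 3: at line 7 remove [ekze] add [kdmzb,drk] -> 12 lines: smrkt qnlv akyvq rthg xgi jbb prpz jerw kdmzb drk upkj veb
Hunk 4: at line 10 remove [upkj] add [rwuwn,yqjqh] -> 13 lines: smrkt qnlv akyvq rthg xgi jbb prpz jerw kdmzb drk rwuwn yqjqh veb
Hunk 5: at line 8 remove [kdmzb,drk] add [nezmu,ugkur] -> 13 lines: smrkt qnlv akyvq rthg xgi jbb prpz jerw nezmu ugkur rwuwn yqjqh veb
Hunk 6: at line 5 remove [prpz] add [xisl,efj,apg] -> 15 lines: smrkt qnlv akyvq rthg xgi jbb xisl efj apg jerw nezmu ugkur rwuwn yqjqh veb
Final line count: 15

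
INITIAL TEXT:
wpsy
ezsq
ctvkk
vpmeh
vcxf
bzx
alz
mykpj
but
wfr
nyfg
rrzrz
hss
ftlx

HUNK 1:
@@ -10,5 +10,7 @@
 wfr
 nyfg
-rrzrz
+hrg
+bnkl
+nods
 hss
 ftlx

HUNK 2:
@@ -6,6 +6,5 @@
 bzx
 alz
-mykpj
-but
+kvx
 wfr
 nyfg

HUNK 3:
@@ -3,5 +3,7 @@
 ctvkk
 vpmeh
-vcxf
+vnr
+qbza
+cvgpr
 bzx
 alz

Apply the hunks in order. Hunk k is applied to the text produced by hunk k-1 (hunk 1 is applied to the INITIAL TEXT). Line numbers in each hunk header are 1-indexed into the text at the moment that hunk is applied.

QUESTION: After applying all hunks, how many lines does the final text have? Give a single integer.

Hunk 1: at line 10 remove [rrzrz] add [hrg,bnkl,nods] -> 16 lines: wpsy ezsq ctvkk vpmeh vcxf bzx alz mykpj but wfr nyfg hrg bnkl nods hss ftlx
Hunk 2: at line 6 remove [mykpj,but] add [kvx] -> 15 lines: wpsy ezsq ctvkk vpmeh vcxf bzx alz kvx wfr nyfg hrg bnkl nods hss ftlx
Hunk 3: at line 3 remove [vcxf] add [vnr,qbza,cvgpr] -> 17 lines: wpsy ezsq ctvkk vpmeh vnr qbza cvgpr bzx alz kvx wfr nyfg hrg bnkl nods hss ftlx
Final line count: 17

Answer: 17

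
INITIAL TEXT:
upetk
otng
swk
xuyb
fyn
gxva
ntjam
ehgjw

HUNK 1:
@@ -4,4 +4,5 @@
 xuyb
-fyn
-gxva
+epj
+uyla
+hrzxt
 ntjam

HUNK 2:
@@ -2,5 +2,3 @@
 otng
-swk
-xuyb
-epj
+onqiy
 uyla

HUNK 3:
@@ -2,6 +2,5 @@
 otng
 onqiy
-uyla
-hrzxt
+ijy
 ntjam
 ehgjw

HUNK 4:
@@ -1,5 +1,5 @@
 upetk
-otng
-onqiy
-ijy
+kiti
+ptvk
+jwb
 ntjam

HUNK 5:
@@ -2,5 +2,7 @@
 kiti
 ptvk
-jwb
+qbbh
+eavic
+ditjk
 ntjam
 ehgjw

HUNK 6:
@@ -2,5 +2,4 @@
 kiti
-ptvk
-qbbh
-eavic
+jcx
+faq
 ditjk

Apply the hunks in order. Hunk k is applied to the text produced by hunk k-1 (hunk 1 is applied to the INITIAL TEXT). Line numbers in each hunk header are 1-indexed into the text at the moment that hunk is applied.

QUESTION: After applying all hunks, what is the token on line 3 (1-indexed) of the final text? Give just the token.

Answer: jcx

Derivation:
Hunk 1: at line 4 remove [fyn,gxva] add [epj,uyla,hrzxt] -> 9 lines: upetk otng swk xuyb epj uyla hrzxt ntjam ehgjw
Hunk 2: at line 2 remove [swk,xuyb,epj] add [onqiy] -> 7 lines: upetk otng onqiy uyla hrzxt ntjam ehgjw
Hunk 3: at line 2 remove [uyla,hrzxt] add [ijy] -> 6 lines: upetk otng onqiy ijy ntjam ehgjw
Hunk 4: at line 1 remove [otng,onqiy,ijy] add [kiti,ptvk,jwb] -> 6 lines: upetk kiti ptvk jwb ntjam ehgjw
Hunk 5: at line 2 remove [jwb] add [qbbh,eavic,ditjk] -> 8 lines: upetk kiti ptvk qbbh eavic ditjk ntjam ehgjw
Hunk 6: at line 2 remove [ptvk,qbbh,eavic] add [jcx,faq] -> 7 lines: upetk kiti jcx faq ditjk ntjam ehgjw
Final line 3: jcx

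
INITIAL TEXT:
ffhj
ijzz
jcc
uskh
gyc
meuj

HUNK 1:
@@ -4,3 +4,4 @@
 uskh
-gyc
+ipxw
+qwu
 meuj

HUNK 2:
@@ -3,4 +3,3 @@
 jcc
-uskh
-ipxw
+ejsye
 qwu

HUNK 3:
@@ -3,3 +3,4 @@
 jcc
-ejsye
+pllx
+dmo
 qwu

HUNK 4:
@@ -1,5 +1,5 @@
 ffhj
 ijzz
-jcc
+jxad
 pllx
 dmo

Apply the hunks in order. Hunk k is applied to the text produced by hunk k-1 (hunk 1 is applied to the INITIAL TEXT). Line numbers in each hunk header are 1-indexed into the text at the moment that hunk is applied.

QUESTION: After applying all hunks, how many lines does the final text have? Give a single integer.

Hunk 1: at line 4 remove [gyc] add [ipxw,qwu] -> 7 lines: ffhj ijzz jcc uskh ipxw qwu meuj
Hunk 2: at line 3 remove [uskh,ipxw] add [ejsye] -> 6 lines: ffhj ijzz jcc ejsye qwu meuj
Hunk 3: at line 3 remove [ejsye] add [pllx,dmo] -> 7 lines: ffhj ijzz jcc pllx dmo qwu meuj
Hunk 4: at line 1 remove [jcc] add [jxad] -> 7 lines: ffhj ijzz jxad pllx dmo qwu meuj
Final line count: 7

Answer: 7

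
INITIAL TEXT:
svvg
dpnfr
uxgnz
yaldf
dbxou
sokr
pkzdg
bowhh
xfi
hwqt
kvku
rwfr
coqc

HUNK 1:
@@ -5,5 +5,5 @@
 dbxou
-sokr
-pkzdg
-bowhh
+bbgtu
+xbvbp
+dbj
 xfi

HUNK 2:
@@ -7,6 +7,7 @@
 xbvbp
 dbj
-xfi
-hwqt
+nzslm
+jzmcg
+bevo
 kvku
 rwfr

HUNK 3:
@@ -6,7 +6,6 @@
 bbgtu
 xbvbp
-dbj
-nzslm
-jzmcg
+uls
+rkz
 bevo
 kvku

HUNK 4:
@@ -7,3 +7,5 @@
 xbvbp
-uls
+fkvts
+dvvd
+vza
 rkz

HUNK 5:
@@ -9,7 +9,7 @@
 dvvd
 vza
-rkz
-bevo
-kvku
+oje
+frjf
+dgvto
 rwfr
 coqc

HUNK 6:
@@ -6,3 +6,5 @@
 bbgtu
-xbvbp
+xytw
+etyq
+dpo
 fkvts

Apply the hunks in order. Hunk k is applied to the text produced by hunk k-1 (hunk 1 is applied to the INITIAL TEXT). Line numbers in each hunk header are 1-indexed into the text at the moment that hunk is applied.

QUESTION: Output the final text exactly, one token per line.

Hunk 1: at line 5 remove [sokr,pkzdg,bowhh] add [bbgtu,xbvbp,dbj] -> 13 lines: svvg dpnfr uxgnz yaldf dbxou bbgtu xbvbp dbj xfi hwqt kvku rwfr coqc
Hunk 2: at line 7 remove [xfi,hwqt] add [nzslm,jzmcg,bevo] -> 14 lines: svvg dpnfr uxgnz yaldf dbxou bbgtu xbvbp dbj nzslm jzmcg bevo kvku rwfr coqc
Hunk 3: at line 6 remove [dbj,nzslm,jzmcg] add [uls,rkz] -> 13 lines: svvg dpnfr uxgnz yaldf dbxou bbgtu xbvbp uls rkz bevo kvku rwfr coqc
Hunk 4: at line 7 remove [uls] add [fkvts,dvvd,vza] -> 15 lines: svvg dpnfr uxgnz yaldf dbxou bbgtu xbvbp fkvts dvvd vza rkz bevo kvku rwfr coqc
Hunk 5: at line 9 remove [rkz,bevo,kvku] add [oje,frjf,dgvto] -> 15 lines: svvg dpnfr uxgnz yaldf dbxou bbgtu xbvbp fkvts dvvd vza oje frjf dgvto rwfr coqc
Hunk 6: at line 6 remove [xbvbp] add [xytw,etyq,dpo] -> 17 lines: svvg dpnfr uxgnz yaldf dbxou bbgtu xytw etyq dpo fkvts dvvd vza oje frjf dgvto rwfr coqc

Answer: svvg
dpnfr
uxgnz
yaldf
dbxou
bbgtu
xytw
etyq
dpo
fkvts
dvvd
vza
oje
frjf
dgvto
rwfr
coqc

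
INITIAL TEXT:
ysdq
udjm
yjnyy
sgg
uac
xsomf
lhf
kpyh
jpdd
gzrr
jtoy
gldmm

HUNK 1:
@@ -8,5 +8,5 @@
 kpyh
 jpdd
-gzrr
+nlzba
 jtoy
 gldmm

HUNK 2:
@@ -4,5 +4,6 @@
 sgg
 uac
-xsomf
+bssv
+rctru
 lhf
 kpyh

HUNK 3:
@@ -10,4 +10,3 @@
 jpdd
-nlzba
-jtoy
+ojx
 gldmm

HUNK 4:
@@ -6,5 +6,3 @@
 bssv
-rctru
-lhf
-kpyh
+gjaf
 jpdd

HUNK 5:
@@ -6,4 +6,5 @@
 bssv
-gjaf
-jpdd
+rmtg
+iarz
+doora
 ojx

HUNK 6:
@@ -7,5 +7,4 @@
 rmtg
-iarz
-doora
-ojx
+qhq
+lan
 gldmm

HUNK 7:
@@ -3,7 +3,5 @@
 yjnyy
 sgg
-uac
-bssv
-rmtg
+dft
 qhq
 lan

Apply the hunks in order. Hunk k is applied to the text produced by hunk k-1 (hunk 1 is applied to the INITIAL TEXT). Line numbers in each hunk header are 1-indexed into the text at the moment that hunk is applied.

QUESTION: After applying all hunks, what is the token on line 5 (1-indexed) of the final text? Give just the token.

Answer: dft

Derivation:
Hunk 1: at line 8 remove [gzrr] add [nlzba] -> 12 lines: ysdq udjm yjnyy sgg uac xsomf lhf kpyh jpdd nlzba jtoy gldmm
Hunk 2: at line 4 remove [xsomf] add [bssv,rctru] -> 13 lines: ysdq udjm yjnyy sgg uac bssv rctru lhf kpyh jpdd nlzba jtoy gldmm
Hunk 3: at line 10 remove [nlzba,jtoy] add [ojx] -> 12 lines: ysdq udjm yjnyy sgg uac bssv rctru lhf kpyh jpdd ojx gldmm
Hunk 4: at line 6 remove [rctru,lhf,kpyh] add [gjaf] -> 10 lines: ysdq udjm yjnyy sgg uac bssv gjaf jpdd ojx gldmm
Hunk 5: at line 6 remove [gjaf,jpdd] add [rmtg,iarz,doora] -> 11 lines: ysdq udjm yjnyy sgg uac bssv rmtg iarz doora ojx gldmm
Hunk 6: at line 7 remove [iarz,doora,ojx] add [qhq,lan] -> 10 lines: ysdq udjm yjnyy sgg uac bssv rmtg qhq lan gldmm
Hunk 7: at line 3 remove [uac,bssv,rmtg] add [dft] -> 8 lines: ysdq udjm yjnyy sgg dft qhq lan gldmm
Final line 5: dft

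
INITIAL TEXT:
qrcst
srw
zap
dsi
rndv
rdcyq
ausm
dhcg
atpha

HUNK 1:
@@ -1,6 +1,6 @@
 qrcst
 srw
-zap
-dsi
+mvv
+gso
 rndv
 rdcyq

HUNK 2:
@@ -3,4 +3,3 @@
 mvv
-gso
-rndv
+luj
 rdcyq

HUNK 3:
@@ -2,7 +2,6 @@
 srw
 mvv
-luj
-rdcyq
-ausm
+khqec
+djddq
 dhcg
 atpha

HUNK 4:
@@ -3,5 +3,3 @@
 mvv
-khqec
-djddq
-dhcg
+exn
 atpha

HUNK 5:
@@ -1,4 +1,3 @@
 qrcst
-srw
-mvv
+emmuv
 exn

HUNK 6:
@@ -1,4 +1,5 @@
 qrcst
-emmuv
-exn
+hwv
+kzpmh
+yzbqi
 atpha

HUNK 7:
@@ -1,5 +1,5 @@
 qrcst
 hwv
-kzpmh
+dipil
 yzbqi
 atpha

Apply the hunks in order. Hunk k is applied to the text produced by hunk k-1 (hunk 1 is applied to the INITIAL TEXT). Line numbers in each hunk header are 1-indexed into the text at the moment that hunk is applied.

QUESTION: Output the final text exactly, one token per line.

Hunk 1: at line 1 remove [zap,dsi] add [mvv,gso] -> 9 lines: qrcst srw mvv gso rndv rdcyq ausm dhcg atpha
Hunk 2: at line 3 remove [gso,rndv] add [luj] -> 8 lines: qrcst srw mvv luj rdcyq ausm dhcg atpha
Hunk 3: at line 2 remove [luj,rdcyq,ausm] add [khqec,djddq] -> 7 lines: qrcst srw mvv khqec djddq dhcg atpha
Hunk 4: at line 3 remove [khqec,djddq,dhcg] add [exn] -> 5 lines: qrcst srw mvv exn atpha
Hunk 5: at line 1 remove [srw,mvv] add [emmuv] -> 4 lines: qrcst emmuv exn atpha
Hunk 6: at line 1 remove [emmuv,exn] add [hwv,kzpmh,yzbqi] -> 5 lines: qrcst hwv kzpmh yzbqi atpha
Hunk 7: at line 1 remove [kzpmh] add [dipil] -> 5 lines: qrcst hwv dipil yzbqi atpha

Answer: qrcst
hwv
dipil
yzbqi
atpha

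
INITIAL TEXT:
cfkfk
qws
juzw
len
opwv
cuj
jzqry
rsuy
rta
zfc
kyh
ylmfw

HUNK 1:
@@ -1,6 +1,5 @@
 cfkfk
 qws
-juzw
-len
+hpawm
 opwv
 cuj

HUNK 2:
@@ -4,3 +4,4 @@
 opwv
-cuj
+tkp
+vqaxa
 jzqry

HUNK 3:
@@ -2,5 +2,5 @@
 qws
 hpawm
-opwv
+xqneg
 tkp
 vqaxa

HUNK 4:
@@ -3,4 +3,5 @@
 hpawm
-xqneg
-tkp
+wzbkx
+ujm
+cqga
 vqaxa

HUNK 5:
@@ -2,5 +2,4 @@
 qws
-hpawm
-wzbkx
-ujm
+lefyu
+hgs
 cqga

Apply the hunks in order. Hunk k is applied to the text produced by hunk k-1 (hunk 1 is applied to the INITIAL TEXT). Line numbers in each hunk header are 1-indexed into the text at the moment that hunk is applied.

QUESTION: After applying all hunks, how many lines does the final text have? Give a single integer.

Hunk 1: at line 1 remove [juzw,len] add [hpawm] -> 11 lines: cfkfk qws hpawm opwv cuj jzqry rsuy rta zfc kyh ylmfw
Hunk 2: at line 4 remove [cuj] add [tkp,vqaxa] -> 12 lines: cfkfk qws hpawm opwv tkp vqaxa jzqry rsuy rta zfc kyh ylmfw
Hunk 3: at line 2 remove [opwv] add [xqneg] -> 12 lines: cfkfk qws hpawm xqneg tkp vqaxa jzqry rsuy rta zfc kyh ylmfw
Hunk 4: at line 3 remove [xqneg,tkp] add [wzbkx,ujm,cqga] -> 13 lines: cfkfk qws hpawm wzbkx ujm cqga vqaxa jzqry rsuy rta zfc kyh ylmfw
Hunk 5: at line 2 remove [hpawm,wzbkx,ujm] add [lefyu,hgs] -> 12 lines: cfkfk qws lefyu hgs cqga vqaxa jzqry rsuy rta zfc kyh ylmfw
Final line count: 12

Answer: 12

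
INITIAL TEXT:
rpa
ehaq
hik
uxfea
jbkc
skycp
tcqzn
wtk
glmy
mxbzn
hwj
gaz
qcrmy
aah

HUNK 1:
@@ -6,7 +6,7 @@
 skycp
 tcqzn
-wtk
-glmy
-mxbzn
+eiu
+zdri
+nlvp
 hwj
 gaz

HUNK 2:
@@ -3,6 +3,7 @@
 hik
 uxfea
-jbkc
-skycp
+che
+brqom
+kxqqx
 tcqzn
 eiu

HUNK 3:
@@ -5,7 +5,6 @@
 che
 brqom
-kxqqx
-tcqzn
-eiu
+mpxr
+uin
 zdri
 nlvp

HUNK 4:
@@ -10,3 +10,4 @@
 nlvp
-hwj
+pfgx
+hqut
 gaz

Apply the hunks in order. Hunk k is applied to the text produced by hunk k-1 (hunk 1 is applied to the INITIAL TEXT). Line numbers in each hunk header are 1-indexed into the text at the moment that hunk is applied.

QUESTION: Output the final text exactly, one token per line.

Hunk 1: at line 6 remove [wtk,glmy,mxbzn] add [eiu,zdri,nlvp] -> 14 lines: rpa ehaq hik uxfea jbkc skycp tcqzn eiu zdri nlvp hwj gaz qcrmy aah
Hunk 2: at line 3 remove [jbkc,skycp] add [che,brqom,kxqqx] -> 15 lines: rpa ehaq hik uxfea che brqom kxqqx tcqzn eiu zdri nlvp hwj gaz qcrmy aah
Hunk 3: at line 5 remove [kxqqx,tcqzn,eiu] add [mpxr,uin] -> 14 lines: rpa ehaq hik uxfea che brqom mpxr uin zdri nlvp hwj gaz qcrmy aah
Hunk 4: at line 10 remove [hwj] add [pfgx,hqut] -> 15 lines: rpa ehaq hik uxfea che brqom mpxr uin zdri nlvp pfgx hqut gaz qcrmy aah

Answer: rpa
ehaq
hik
uxfea
che
brqom
mpxr
uin
zdri
nlvp
pfgx
hqut
gaz
qcrmy
aah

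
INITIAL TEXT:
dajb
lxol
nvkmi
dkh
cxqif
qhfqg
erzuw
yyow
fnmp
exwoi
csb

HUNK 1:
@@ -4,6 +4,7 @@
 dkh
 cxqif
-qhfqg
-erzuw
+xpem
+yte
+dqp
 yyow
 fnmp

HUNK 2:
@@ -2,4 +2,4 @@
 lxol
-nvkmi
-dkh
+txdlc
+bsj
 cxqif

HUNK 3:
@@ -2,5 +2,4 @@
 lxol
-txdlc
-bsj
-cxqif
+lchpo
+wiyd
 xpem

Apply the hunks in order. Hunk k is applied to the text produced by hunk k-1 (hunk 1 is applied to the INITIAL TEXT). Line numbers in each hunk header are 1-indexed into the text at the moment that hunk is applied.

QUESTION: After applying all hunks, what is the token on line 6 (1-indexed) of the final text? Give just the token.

Answer: yte

Derivation:
Hunk 1: at line 4 remove [qhfqg,erzuw] add [xpem,yte,dqp] -> 12 lines: dajb lxol nvkmi dkh cxqif xpem yte dqp yyow fnmp exwoi csb
Hunk 2: at line 2 remove [nvkmi,dkh] add [txdlc,bsj] -> 12 lines: dajb lxol txdlc bsj cxqif xpem yte dqp yyow fnmp exwoi csb
Hunk 3: at line 2 remove [txdlc,bsj,cxqif] add [lchpo,wiyd] -> 11 lines: dajb lxol lchpo wiyd xpem yte dqp yyow fnmp exwoi csb
Final line 6: yte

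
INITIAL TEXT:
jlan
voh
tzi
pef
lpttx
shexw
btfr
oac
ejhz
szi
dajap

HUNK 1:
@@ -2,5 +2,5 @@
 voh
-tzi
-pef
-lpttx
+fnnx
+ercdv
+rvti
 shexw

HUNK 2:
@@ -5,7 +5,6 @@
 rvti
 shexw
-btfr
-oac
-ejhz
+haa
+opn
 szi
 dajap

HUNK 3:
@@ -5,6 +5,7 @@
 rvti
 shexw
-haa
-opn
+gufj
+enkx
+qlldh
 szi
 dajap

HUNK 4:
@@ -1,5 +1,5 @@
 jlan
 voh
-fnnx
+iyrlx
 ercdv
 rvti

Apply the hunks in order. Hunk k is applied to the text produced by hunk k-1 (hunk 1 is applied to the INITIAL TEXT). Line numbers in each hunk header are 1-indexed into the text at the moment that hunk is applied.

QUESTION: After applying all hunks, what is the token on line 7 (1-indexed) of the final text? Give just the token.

Hunk 1: at line 2 remove [tzi,pef,lpttx] add [fnnx,ercdv,rvti] -> 11 lines: jlan voh fnnx ercdv rvti shexw btfr oac ejhz szi dajap
Hunk 2: at line 5 remove [btfr,oac,ejhz] add [haa,opn] -> 10 lines: jlan voh fnnx ercdv rvti shexw haa opn szi dajap
Hunk 3: at line 5 remove [haa,opn] add [gufj,enkx,qlldh] -> 11 lines: jlan voh fnnx ercdv rvti shexw gufj enkx qlldh szi dajap
Hunk 4: at line 1 remove [fnnx] add [iyrlx] -> 11 lines: jlan voh iyrlx ercdv rvti shexw gufj enkx qlldh szi dajap
Final line 7: gufj

Answer: gufj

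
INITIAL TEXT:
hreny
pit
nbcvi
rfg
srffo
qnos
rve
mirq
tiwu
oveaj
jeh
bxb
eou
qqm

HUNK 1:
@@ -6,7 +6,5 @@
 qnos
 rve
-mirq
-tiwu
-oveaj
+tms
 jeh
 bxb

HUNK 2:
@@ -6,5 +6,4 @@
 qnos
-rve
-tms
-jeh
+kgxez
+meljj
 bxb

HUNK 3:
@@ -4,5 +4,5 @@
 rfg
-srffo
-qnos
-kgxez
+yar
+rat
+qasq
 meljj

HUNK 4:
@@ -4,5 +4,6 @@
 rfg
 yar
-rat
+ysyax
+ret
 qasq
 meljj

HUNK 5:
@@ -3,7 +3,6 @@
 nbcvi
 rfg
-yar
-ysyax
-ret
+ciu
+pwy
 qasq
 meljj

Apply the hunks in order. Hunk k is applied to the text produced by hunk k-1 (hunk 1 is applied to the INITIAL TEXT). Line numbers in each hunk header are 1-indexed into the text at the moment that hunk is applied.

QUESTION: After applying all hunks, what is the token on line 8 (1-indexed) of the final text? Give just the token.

Hunk 1: at line 6 remove [mirq,tiwu,oveaj] add [tms] -> 12 lines: hreny pit nbcvi rfg srffo qnos rve tms jeh bxb eou qqm
Hunk 2: at line 6 remove [rve,tms,jeh] add [kgxez,meljj] -> 11 lines: hreny pit nbcvi rfg srffo qnos kgxez meljj bxb eou qqm
Hunk 3: at line 4 remove [srffo,qnos,kgxez] add [yar,rat,qasq] -> 11 lines: hreny pit nbcvi rfg yar rat qasq meljj bxb eou qqm
Hunk 4: at line 4 remove [rat] add [ysyax,ret] -> 12 lines: hreny pit nbcvi rfg yar ysyax ret qasq meljj bxb eou qqm
Hunk 5: at line 3 remove [yar,ysyax,ret] add [ciu,pwy] -> 11 lines: hreny pit nbcvi rfg ciu pwy qasq meljj bxb eou qqm
Final line 8: meljj

Answer: meljj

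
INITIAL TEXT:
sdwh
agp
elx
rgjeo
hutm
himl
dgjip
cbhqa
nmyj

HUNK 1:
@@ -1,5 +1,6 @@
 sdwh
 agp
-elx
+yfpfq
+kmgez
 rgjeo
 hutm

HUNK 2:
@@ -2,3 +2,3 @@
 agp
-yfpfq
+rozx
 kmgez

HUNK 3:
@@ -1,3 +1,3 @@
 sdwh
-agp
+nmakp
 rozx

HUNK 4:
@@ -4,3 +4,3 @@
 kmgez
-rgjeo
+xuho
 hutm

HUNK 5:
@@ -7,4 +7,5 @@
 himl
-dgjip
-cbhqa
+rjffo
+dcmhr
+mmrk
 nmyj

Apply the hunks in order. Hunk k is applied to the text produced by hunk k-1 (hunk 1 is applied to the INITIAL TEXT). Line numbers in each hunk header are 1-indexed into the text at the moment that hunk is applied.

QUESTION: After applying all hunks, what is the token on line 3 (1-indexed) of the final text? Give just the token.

Answer: rozx

Derivation:
Hunk 1: at line 1 remove [elx] add [yfpfq,kmgez] -> 10 lines: sdwh agp yfpfq kmgez rgjeo hutm himl dgjip cbhqa nmyj
Hunk 2: at line 2 remove [yfpfq] add [rozx] -> 10 lines: sdwh agp rozx kmgez rgjeo hutm himl dgjip cbhqa nmyj
Hunk 3: at line 1 remove [agp] add [nmakp] -> 10 lines: sdwh nmakp rozx kmgez rgjeo hutm himl dgjip cbhqa nmyj
Hunk 4: at line 4 remove [rgjeo] add [xuho] -> 10 lines: sdwh nmakp rozx kmgez xuho hutm himl dgjip cbhqa nmyj
Hunk 5: at line 7 remove [dgjip,cbhqa] add [rjffo,dcmhr,mmrk] -> 11 lines: sdwh nmakp rozx kmgez xuho hutm himl rjffo dcmhr mmrk nmyj
Final line 3: rozx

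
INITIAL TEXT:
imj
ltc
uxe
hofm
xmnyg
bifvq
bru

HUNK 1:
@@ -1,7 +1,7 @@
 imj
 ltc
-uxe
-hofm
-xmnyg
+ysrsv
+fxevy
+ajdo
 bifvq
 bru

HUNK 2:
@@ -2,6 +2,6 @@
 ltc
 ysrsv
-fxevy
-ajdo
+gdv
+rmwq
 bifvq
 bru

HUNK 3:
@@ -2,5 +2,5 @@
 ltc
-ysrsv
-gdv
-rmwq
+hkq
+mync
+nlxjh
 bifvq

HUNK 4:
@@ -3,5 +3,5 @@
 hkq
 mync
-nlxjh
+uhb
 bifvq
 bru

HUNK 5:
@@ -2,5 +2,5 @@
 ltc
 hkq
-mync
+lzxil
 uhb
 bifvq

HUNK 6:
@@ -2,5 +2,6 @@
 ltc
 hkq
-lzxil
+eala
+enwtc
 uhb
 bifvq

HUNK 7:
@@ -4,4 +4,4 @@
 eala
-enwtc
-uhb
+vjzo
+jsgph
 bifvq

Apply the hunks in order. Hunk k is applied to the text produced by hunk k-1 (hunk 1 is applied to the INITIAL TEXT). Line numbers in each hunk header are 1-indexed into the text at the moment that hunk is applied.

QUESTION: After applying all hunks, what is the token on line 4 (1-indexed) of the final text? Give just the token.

Answer: eala

Derivation:
Hunk 1: at line 1 remove [uxe,hofm,xmnyg] add [ysrsv,fxevy,ajdo] -> 7 lines: imj ltc ysrsv fxevy ajdo bifvq bru
Hunk 2: at line 2 remove [fxevy,ajdo] add [gdv,rmwq] -> 7 lines: imj ltc ysrsv gdv rmwq bifvq bru
Hunk 3: at line 2 remove [ysrsv,gdv,rmwq] add [hkq,mync,nlxjh] -> 7 lines: imj ltc hkq mync nlxjh bifvq bru
Hunk 4: at line 3 remove [nlxjh] add [uhb] -> 7 lines: imj ltc hkq mync uhb bifvq bru
Hunk 5: at line 2 remove [mync] add [lzxil] -> 7 lines: imj ltc hkq lzxil uhb bifvq bru
Hunk 6: at line 2 remove [lzxil] add [eala,enwtc] -> 8 lines: imj ltc hkq eala enwtc uhb bifvq bru
Hunk 7: at line 4 remove [enwtc,uhb] add [vjzo,jsgph] -> 8 lines: imj ltc hkq eala vjzo jsgph bifvq bru
Final line 4: eala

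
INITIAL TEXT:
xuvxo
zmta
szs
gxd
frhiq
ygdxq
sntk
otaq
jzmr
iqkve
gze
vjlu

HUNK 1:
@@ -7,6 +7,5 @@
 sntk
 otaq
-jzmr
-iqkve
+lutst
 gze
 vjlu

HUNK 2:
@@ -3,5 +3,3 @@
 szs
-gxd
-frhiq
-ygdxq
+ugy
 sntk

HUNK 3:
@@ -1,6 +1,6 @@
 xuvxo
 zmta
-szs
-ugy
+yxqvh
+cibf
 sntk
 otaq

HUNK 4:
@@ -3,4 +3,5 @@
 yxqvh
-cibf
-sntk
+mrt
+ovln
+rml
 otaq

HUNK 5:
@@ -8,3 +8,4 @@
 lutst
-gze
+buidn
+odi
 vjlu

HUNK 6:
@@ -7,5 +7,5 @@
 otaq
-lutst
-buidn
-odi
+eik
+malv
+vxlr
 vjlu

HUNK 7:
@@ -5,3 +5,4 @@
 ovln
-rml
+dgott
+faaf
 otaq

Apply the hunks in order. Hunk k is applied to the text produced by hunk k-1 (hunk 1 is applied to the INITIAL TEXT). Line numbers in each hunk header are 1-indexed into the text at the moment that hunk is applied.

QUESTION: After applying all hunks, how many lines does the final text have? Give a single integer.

Hunk 1: at line 7 remove [jzmr,iqkve] add [lutst] -> 11 lines: xuvxo zmta szs gxd frhiq ygdxq sntk otaq lutst gze vjlu
Hunk 2: at line 3 remove [gxd,frhiq,ygdxq] add [ugy] -> 9 lines: xuvxo zmta szs ugy sntk otaq lutst gze vjlu
Hunk 3: at line 1 remove [szs,ugy] add [yxqvh,cibf] -> 9 lines: xuvxo zmta yxqvh cibf sntk otaq lutst gze vjlu
Hunk 4: at line 3 remove [cibf,sntk] add [mrt,ovln,rml] -> 10 lines: xuvxo zmta yxqvh mrt ovln rml otaq lutst gze vjlu
Hunk 5: at line 8 remove [gze] add [buidn,odi] -> 11 lines: xuvxo zmta yxqvh mrt ovln rml otaq lutst buidn odi vjlu
Hunk 6: at line 7 remove [lutst,buidn,odi] add [eik,malv,vxlr] -> 11 lines: xuvxo zmta yxqvh mrt ovln rml otaq eik malv vxlr vjlu
Hunk 7: at line 5 remove [rml] add [dgott,faaf] -> 12 lines: xuvxo zmta yxqvh mrt ovln dgott faaf otaq eik malv vxlr vjlu
Final line count: 12

Answer: 12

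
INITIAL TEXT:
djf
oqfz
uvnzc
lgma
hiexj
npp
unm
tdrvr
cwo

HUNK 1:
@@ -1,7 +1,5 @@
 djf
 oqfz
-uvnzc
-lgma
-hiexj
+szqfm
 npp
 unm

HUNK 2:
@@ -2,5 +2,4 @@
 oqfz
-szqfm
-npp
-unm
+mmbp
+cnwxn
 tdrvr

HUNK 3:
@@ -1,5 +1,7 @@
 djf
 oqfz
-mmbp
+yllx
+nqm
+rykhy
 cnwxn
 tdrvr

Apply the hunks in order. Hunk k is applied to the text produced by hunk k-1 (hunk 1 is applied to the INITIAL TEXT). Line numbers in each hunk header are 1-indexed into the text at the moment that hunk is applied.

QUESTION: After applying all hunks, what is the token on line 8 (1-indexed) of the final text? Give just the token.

Answer: cwo

Derivation:
Hunk 1: at line 1 remove [uvnzc,lgma,hiexj] add [szqfm] -> 7 lines: djf oqfz szqfm npp unm tdrvr cwo
Hunk 2: at line 2 remove [szqfm,npp,unm] add [mmbp,cnwxn] -> 6 lines: djf oqfz mmbp cnwxn tdrvr cwo
Hunk 3: at line 1 remove [mmbp] add [yllx,nqm,rykhy] -> 8 lines: djf oqfz yllx nqm rykhy cnwxn tdrvr cwo
Final line 8: cwo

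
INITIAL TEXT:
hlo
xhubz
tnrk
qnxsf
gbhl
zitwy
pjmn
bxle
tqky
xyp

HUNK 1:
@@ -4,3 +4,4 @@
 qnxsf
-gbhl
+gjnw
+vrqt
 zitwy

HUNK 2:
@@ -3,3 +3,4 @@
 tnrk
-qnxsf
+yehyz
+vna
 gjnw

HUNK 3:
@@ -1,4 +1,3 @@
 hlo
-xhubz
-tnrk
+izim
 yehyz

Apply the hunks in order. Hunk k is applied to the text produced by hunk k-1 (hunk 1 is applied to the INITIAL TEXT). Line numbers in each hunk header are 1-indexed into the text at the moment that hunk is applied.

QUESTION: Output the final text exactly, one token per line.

Answer: hlo
izim
yehyz
vna
gjnw
vrqt
zitwy
pjmn
bxle
tqky
xyp

Derivation:
Hunk 1: at line 4 remove [gbhl] add [gjnw,vrqt] -> 11 lines: hlo xhubz tnrk qnxsf gjnw vrqt zitwy pjmn bxle tqky xyp
Hunk 2: at line 3 remove [qnxsf] add [yehyz,vna] -> 12 lines: hlo xhubz tnrk yehyz vna gjnw vrqt zitwy pjmn bxle tqky xyp
Hunk 3: at line 1 remove [xhubz,tnrk] add [izim] -> 11 lines: hlo izim yehyz vna gjnw vrqt zitwy pjmn bxle tqky xyp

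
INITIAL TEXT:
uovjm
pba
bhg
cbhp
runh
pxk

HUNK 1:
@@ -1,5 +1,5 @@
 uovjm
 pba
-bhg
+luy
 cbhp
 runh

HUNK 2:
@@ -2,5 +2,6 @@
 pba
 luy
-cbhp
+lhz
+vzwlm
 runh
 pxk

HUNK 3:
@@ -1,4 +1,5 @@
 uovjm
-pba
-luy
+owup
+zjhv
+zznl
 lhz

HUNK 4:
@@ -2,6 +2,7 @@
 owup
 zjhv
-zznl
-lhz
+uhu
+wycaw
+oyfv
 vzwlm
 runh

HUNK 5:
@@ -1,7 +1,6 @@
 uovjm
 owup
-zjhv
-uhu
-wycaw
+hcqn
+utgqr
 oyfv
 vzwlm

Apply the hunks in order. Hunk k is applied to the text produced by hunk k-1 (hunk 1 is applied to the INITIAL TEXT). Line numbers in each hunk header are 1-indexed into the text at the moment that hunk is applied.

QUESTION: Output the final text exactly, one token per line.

Answer: uovjm
owup
hcqn
utgqr
oyfv
vzwlm
runh
pxk

Derivation:
Hunk 1: at line 1 remove [bhg] add [luy] -> 6 lines: uovjm pba luy cbhp runh pxk
Hunk 2: at line 2 remove [cbhp] add [lhz,vzwlm] -> 7 lines: uovjm pba luy lhz vzwlm runh pxk
Hunk 3: at line 1 remove [pba,luy] add [owup,zjhv,zznl] -> 8 lines: uovjm owup zjhv zznl lhz vzwlm runh pxk
Hunk 4: at line 2 remove [zznl,lhz] add [uhu,wycaw,oyfv] -> 9 lines: uovjm owup zjhv uhu wycaw oyfv vzwlm runh pxk
Hunk 5: at line 1 remove [zjhv,uhu,wycaw] add [hcqn,utgqr] -> 8 lines: uovjm owup hcqn utgqr oyfv vzwlm runh pxk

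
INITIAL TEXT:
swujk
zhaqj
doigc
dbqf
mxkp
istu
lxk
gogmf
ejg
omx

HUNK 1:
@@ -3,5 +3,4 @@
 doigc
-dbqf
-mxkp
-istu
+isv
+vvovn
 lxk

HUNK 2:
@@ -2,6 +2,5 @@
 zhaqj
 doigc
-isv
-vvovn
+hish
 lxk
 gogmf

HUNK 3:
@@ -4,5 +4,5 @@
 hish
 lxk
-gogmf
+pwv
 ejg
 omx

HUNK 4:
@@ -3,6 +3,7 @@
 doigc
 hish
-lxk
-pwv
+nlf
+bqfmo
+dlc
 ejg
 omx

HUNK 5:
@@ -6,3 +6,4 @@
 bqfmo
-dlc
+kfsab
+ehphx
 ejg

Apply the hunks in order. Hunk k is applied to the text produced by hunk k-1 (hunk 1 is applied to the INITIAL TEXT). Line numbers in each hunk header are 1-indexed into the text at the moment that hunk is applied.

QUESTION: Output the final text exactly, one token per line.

Hunk 1: at line 3 remove [dbqf,mxkp,istu] add [isv,vvovn] -> 9 lines: swujk zhaqj doigc isv vvovn lxk gogmf ejg omx
Hunk 2: at line 2 remove [isv,vvovn] add [hish] -> 8 lines: swujk zhaqj doigc hish lxk gogmf ejg omx
Hunk 3: at line 4 remove [gogmf] add [pwv] -> 8 lines: swujk zhaqj doigc hish lxk pwv ejg omx
Hunk 4: at line 3 remove [lxk,pwv] add [nlf,bqfmo,dlc] -> 9 lines: swujk zhaqj doigc hish nlf bqfmo dlc ejg omx
Hunk 5: at line 6 remove [dlc] add [kfsab,ehphx] -> 10 lines: swujk zhaqj doigc hish nlf bqfmo kfsab ehphx ejg omx

Answer: swujk
zhaqj
doigc
hish
nlf
bqfmo
kfsab
ehphx
ejg
omx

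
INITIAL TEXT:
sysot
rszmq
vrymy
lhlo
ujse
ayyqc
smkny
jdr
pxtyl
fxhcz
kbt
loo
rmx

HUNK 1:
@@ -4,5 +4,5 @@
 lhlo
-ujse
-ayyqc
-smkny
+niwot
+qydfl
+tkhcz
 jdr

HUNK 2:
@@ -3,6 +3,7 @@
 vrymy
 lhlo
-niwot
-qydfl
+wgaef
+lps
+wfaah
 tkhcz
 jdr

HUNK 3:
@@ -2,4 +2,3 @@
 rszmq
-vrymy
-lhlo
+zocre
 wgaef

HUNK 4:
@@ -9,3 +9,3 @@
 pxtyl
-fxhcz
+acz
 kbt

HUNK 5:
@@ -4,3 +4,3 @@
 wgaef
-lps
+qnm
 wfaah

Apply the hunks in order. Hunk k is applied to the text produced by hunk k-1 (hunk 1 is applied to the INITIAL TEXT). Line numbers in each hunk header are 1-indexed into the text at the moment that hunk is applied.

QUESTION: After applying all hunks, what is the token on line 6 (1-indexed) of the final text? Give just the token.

Answer: wfaah

Derivation:
Hunk 1: at line 4 remove [ujse,ayyqc,smkny] add [niwot,qydfl,tkhcz] -> 13 lines: sysot rszmq vrymy lhlo niwot qydfl tkhcz jdr pxtyl fxhcz kbt loo rmx
Hunk 2: at line 3 remove [niwot,qydfl] add [wgaef,lps,wfaah] -> 14 lines: sysot rszmq vrymy lhlo wgaef lps wfaah tkhcz jdr pxtyl fxhcz kbt loo rmx
Hunk 3: at line 2 remove [vrymy,lhlo] add [zocre] -> 13 lines: sysot rszmq zocre wgaef lps wfaah tkhcz jdr pxtyl fxhcz kbt loo rmx
Hunk 4: at line 9 remove [fxhcz] add [acz] -> 13 lines: sysot rszmq zocre wgaef lps wfaah tkhcz jdr pxtyl acz kbt loo rmx
Hunk 5: at line 4 remove [lps] add [qnm] -> 13 lines: sysot rszmq zocre wgaef qnm wfaah tkhcz jdr pxtyl acz kbt loo rmx
Final line 6: wfaah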